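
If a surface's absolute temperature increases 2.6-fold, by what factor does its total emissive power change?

P ∝ T⁴, so the power scales as (2.6)⁴ = 45.7.

factor ≈ 45.7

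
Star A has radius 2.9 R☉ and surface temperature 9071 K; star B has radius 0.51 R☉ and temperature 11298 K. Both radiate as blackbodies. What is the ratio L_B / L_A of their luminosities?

L = 4πR²σT⁴ ∝ R²T⁴, so L_B/L_A = (0.51/2.9)² × (11298/9071)⁴ = 0.0309 × 2.41 = 0.0744.

L_B/L_A ≈ 0.0744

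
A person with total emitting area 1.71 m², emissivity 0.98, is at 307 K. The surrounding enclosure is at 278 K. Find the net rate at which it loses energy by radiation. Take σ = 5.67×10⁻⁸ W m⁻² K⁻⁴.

Q = εσA(T⁴ − T_s⁴). T⁴ − T_s⁴ = (307)⁴ − (278)⁴ = 8.88×10^9 − 5.97×10^9 = 2.91×10^9 K⁴.
Q = 0.98 × 5.67×10⁻⁸ × 1.71 × 2.91×10^9 = 277 W.

Q ≈ 277 W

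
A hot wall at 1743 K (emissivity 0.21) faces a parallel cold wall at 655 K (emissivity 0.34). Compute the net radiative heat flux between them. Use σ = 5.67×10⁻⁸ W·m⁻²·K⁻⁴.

q ≈ 76500 W/m²

For two large parallel gray plates, q = σ(T₁⁴ − T₂⁴) / (1/ε₁ + 1/ε₂ − 1).
1/ε₁ + 1/ε₂ − 1 = 1/0.21 + 1/0.34 − 1 = 6.703.
T₁⁴ − T₂⁴ = 9.23×10^12 − 1.84×10^11 = 9.05×10^12 K⁴.
q = 5.67×10⁻⁸ × 9.05×10^12 / 6.703 = 76500 W/m².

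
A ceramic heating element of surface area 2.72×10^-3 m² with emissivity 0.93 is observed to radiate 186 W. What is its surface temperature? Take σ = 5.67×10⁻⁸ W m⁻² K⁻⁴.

T ≈ 1070 K

From P = εσAT⁴, T = (P / εσA)^(1/4) = (186 / (0.93 × 5.67×10⁻⁸ × 2.72×10^-3))^(1/4).
T = (1.30×10^12)^(1/4) = 1070 K.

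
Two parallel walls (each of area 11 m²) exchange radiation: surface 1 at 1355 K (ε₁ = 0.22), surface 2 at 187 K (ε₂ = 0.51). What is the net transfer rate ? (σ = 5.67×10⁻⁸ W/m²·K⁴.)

For two large parallel gray plates, q = σ(T₁⁴ − T₂⁴) / (1/ε₁ + 1/ε₂ − 1).
1/ε₁ + 1/ε₂ − 1 = 1/0.22 + 1/0.51 − 1 = 5.506.
T₁⁴ − T₂⁴ = 3.37×10^12 − 1.22×10^9 = 3.37×10^12 K⁴.
q = 5.67×10⁻⁸ × 3.37×10^12 / 5.506 = 34700 W/m².
Q = q·A = 34700 × 11 = 3.82×10^5 W.

Q ≈ 3.82×10^5 W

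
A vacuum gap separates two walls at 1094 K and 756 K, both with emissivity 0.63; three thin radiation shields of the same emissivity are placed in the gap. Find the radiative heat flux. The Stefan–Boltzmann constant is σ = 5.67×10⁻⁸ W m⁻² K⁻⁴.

Each of the 4 gaps contributes resistance (2/ε − 1) = 2/0.63 − 1 = 2.175; total = 8.698.
q = σ(T₁⁴ − T₂⁴) / 8.698 = 5.67×10⁻⁸ × 1.11×10^12 / 8.698 = 7210 W/m².

q ≈ 7210 W/m²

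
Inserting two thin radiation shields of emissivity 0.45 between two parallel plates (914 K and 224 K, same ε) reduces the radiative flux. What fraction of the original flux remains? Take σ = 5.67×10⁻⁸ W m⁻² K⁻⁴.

ratio ≈ 0.333

With N identical shields there are N+1 = 3 gaps in series, each with the same radiative resistance, so the flux falls to 1/(N+1) of its unshielded value.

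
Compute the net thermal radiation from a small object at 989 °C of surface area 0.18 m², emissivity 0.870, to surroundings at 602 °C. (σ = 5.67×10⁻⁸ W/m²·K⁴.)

Convert: 989 °C = 1262 K; 602 °C = 875 K.
Q = εσA(T⁴ − T_s⁴). T⁴ − T_s⁴ = (1262)⁴ − (875)⁴ = 2.54×10^12 − 5.86×10^11 = 1.95×10^12 K⁴.
Q = 0.870 × 5.67×10⁻⁸ × 0.180 × 1.95×10^12 = 17300 W.

Q ≈ 17300 W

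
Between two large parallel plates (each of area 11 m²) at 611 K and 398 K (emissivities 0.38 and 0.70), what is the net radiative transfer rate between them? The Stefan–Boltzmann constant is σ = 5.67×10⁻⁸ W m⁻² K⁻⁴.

For two large parallel gray plates, q = σ(T₁⁴ − T₂⁴) / (1/ε₁ + 1/ε₂ − 1).
1/ε₁ + 1/ε₂ − 1 = 1/0.38 + 1/0.70 − 1 = 3.060.
T₁⁴ − T₂⁴ = 1.39×10^11 − 2.51×10^10 = 1.14×10^11 K⁴.
q = 5.67×10⁻⁸ × 1.14×10^11 / 3.060 = 2120 W/m².
Q = q·A = 2120 × 11 = 23300 W.

Q ≈ 23300 W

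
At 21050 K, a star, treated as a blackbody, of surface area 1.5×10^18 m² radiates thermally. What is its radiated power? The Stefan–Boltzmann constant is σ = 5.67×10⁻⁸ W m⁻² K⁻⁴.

P = σAT⁴ = 5.67×10⁻⁸ × 1.50×10^18 × (21050)⁴ = 5.67×10⁻⁸ × 1.50×10^18 × 1.96×10^17.
P = 1.67×10^28 W.

P ≈ 1.67×10^28 W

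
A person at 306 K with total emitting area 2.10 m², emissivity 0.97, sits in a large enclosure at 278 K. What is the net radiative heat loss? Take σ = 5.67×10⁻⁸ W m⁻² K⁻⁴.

Q = εσA(T⁴ − T_s⁴). T⁴ − T_s⁴ = (306)⁴ − (278)⁴ = 8.77×10^9 − 5.97×10^9 = 2.79×10^9 K⁴.
Q = 0.97 × 5.67×10⁻⁸ × 2.10 × 2.79×10^9 = 323 W.

Q ≈ 323 W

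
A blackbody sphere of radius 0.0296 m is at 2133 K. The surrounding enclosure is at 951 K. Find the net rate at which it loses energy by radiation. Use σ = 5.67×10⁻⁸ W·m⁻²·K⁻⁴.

A = 4πr² = 4π × (0.0296)² = 0.0110 m².
Q = σA(T⁴ − T_s⁴). T⁴ − T_s⁴ = (2133)⁴ − (951)⁴ = 2.07×10^13 − 8.18×10^11 = 1.99×10^13 K⁴.
Q = 5.67×10⁻⁸ × 0.0110 × 1.99×10^13 = 12400 W.

Q ≈ 12400 W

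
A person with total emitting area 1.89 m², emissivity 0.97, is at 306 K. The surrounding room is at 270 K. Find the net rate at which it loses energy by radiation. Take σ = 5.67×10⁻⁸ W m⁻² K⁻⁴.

Q = εσA(T⁴ − T_s⁴). T⁴ − T_s⁴ = (306)⁴ − (270)⁴ = 8.77×10^9 − 5.31×10^9 = 3.45×10^9 K⁴.
Q = 0.97 × 5.67×10⁻⁸ × 1.89 × 3.45×10^9 = 359 W.

Q ≈ 359 W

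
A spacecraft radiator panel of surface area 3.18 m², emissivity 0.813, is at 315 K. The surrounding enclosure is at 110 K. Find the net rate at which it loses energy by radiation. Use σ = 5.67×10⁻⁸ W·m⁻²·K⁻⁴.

Q ≈ 1420 W

Q = εσA(T⁴ − T_s⁴). T⁴ − T_s⁴ = (315)⁴ − (110)⁴ = 9.85×10^9 − 1.46×10^8 = 9.70×10^9 K⁴.
Q = 0.813 × 5.67×10⁻⁸ × 3.18 × 9.70×10^9 = 1420 W.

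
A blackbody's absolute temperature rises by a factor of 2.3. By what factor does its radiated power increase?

P ∝ T⁴, so the power scales as (2.3)⁴ = 28.0.

factor ≈ 28.0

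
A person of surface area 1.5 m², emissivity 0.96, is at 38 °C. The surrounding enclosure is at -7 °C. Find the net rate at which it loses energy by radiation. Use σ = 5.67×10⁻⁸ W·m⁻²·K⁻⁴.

Q ≈ 355 W

Convert: 38 °C = 311 K; -7 °C = 266 K.
Q = εσA(T⁴ − T_s⁴). T⁴ − T_s⁴ = (311)⁴ − (266)⁴ = 9.35×10^9 − 5.01×10^9 = 4.35×10^9 K⁴.
Q = 0.96 × 5.67×10⁻⁸ × 1.50 × 4.35×10^9 = 355 W.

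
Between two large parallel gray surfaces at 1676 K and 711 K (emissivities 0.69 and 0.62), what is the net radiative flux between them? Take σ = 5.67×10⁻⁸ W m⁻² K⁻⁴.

q ≈ 2.10×10^5 W/m²

For two large parallel gray plates, q = σ(T₁⁴ − T₂⁴) / (1/ε₁ + 1/ε₂ − 1).
1/ε₁ + 1/ε₂ − 1 = 1/0.69 + 1/0.62 − 1 = 2.062.
T₁⁴ − T₂⁴ = 7.89×10^12 − 2.56×10^11 = 7.63×10^12 K⁴.
q = 5.67×10⁻⁸ × 7.63×10^12 / 2.062 = 2.10×10^5 W/m².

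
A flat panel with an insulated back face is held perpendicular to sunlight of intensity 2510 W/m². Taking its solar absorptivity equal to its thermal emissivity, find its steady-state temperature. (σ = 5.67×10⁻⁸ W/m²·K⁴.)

T ≈ 459 K

Absorbed flux αS = emitted flux εσT⁴ (one radiating face); with α = ε, T = (S/σ)^(1/4).
T = (2510 / 5.67×10⁻⁸)^(1/4) = (4.43×10^10)^(1/4).
T = 459 K.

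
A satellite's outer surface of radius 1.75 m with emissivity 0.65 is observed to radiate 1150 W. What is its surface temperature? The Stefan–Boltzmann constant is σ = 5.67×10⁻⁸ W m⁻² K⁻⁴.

T ≈ 169 K

A = 4πr² = 4π × (1.75)² = 38.5 m².
From P = εσAT⁴, T = (P / εσA)^(1/4) = (1150 / (0.65 × 5.67×10⁻⁸ × 38.5))^(1/4).
T = (8.11×10^8)^(1/4) = 169 K.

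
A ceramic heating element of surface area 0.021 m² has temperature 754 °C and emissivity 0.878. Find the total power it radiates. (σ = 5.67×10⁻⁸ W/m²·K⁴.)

P ≈ 1160 W

754 °C = 1027 K.
Stefan–Boltzmann: P = εσAT⁴ = 0.878 × 5.67×10⁻⁸ × 0.0210 × (1027)⁴ = 0.878 × 5.67×10⁻⁸ × 0.0210 × 1.11×10^12.
P = 1160 W.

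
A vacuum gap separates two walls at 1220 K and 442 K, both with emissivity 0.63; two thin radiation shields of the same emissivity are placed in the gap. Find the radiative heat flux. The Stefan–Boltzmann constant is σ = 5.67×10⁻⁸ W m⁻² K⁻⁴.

q ≈ 18900 W/m²

Each of the 3 gaps contributes resistance (2/ε − 1) = 2/0.63 − 1 = 2.175; total = 6.524.
q = σ(T₁⁴ − T₂⁴) / 6.524 = 5.67×10⁻⁸ × 2.18×10^12 / 6.524 = 18900 W/m².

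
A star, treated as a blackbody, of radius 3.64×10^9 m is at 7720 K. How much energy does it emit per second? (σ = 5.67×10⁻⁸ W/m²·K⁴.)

P ≈ 3.35×10^28 W

A = 4πr² = 4π × (3.64×10^9)² = 1.66×10^20 m².
P = σAT⁴ = 5.67×10⁻⁸ × 1.66×10^20 × (7720)⁴ = 5.67×10⁻⁸ × 1.66×10^20 × 3.55×10^15.
P = 3.35×10^28 W.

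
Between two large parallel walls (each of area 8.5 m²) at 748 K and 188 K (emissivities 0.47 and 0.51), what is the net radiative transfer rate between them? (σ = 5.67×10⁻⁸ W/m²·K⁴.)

Q ≈ 48700 W

For two large parallel gray plates, q = σ(T₁⁴ − T₂⁴) / (1/ε₁ + 1/ε₂ − 1).
1/ε₁ + 1/ε₂ − 1 = 1/0.47 + 1/0.51 − 1 = 3.088.
T₁⁴ − T₂⁴ = 3.13×10^11 − 1.25×10^9 = 3.12×10^11 K⁴.
q = 5.67×10⁻⁸ × 3.12×10^11 / 3.088 = 5720 W/m².
Q = q·A = 5720 × 8.5 = 48700 W.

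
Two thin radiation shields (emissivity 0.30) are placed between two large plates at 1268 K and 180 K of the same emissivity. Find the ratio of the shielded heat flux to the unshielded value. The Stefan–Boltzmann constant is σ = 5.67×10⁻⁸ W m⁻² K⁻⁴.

ratio ≈ 0.333

With N identical shields there are N+1 = 3 gaps in series, each with the same radiative resistance, so the flux falls to 1/(N+1) of its unshielded value.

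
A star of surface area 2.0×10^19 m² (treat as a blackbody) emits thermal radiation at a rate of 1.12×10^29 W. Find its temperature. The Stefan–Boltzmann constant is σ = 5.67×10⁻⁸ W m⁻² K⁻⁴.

From P = σAT⁴, T = (P / σA)^(1/4) = (1.12×10^29 / (5.67×10⁻⁸ × 2.00×10^19))^(1/4).
T = (9.88×10^16)^(1/4) = 17700 K.

T ≈ 17700 K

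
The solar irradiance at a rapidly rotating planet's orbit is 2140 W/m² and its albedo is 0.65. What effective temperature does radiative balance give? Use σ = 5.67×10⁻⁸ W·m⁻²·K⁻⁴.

T ≈ 240 K

Power absorbed = (1−a)S·πR²; power emitted = 4πR²σT⁴. Equating and cancelling πR²:
T = ((1−a)S / 4σ)^(1/4) = (749 / (4 × 5.67×10⁻⁸))^(1/4) = (3.30×10^9)^(1/4).
T = 240 K.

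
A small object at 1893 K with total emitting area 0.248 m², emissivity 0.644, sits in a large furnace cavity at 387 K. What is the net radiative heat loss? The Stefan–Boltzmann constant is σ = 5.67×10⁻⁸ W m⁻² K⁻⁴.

Q ≈ 1.16×10^5 W

Q = εσA(T⁴ − T_s⁴). T⁴ − T_s⁴ = (1893)⁴ − (387)⁴ = 1.28×10^13 − 2.24×10^10 = 1.28×10^13 K⁴.
Q = 0.644 × 5.67×10⁻⁸ × 0.248 × 1.28×10^13 = 1.16×10^5 W.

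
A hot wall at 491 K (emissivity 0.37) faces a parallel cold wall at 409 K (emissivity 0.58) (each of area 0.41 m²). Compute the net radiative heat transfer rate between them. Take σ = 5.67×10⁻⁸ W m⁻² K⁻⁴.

Q ≈ 204 W

For two large parallel gray plates, q = σ(T₁⁴ − T₂⁴) / (1/ε₁ + 1/ε₂ − 1).
1/ε₁ + 1/ε₂ − 1 = 1/0.37 + 1/0.58 − 1 = 3.427.
T₁⁴ − T₂⁴ = 5.81×10^10 − 2.80×10^10 = 3.01×10^10 K⁴.
q = 5.67×10⁻⁸ × 3.01×10^10 / 3.427 = 499 W/m².
Q = q·A = 499 × 0.41 = 204 W.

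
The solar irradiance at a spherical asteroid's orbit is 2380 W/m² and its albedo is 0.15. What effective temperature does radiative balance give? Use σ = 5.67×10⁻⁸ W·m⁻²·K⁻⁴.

Power absorbed = (1−a)S·πR²; power emitted = 4πR²σT⁴. Equating and cancelling πR²:
T = ((1−a)S / 4σ)^(1/4) = (2020 / (4 × 5.67×10⁻⁸))^(1/4) = (8.92×10^9)^(1/4).
T = 307 K.

T ≈ 307 K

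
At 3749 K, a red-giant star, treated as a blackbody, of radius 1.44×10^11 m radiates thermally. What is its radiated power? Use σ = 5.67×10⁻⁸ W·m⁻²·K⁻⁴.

A = 4πr² = 4π × (1.44×10^11)² = 2.61×10^23 m².
P = σAT⁴ = 5.67×10⁻⁸ × 2.61×10^23 × (3749)⁴ = 5.67×10⁻⁸ × 2.61×10^23 × 1.98×10^14.
P = 2.92×10^30 W.

P ≈ 2.92×10^30 W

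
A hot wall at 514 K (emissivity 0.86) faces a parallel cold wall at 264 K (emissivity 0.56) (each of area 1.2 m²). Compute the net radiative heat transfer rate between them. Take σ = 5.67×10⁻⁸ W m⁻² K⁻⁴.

Q ≈ 2270 W

For two large parallel gray plates, q = σ(T₁⁴ − T₂⁴) / (1/ε₁ + 1/ε₂ − 1).
1/ε₁ + 1/ε₂ − 1 = 1/0.86 + 1/0.56 − 1 = 1.949.
T₁⁴ − T₂⁴ = 6.98×10^10 − 4.86×10^9 = 6.49×10^10 K⁴.
q = 5.67×10⁻⁸ × 6.49×10^10 / 1.949 = 1890 W/m².
Q = q·A = 1890 × 1.2 = 2270 W.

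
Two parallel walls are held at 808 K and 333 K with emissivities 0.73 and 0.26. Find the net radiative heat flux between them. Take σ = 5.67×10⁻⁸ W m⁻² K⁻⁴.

q ≈ 5570 W/m²

For two large parallel gray plates, q = σ(T₁⁴ − T₂⁴) / (1/ε₁ + 1/ε₂ − 1).
1/ε₁ + 1/ε₂ − 1 = 1/0.73 + 1/0.26 − 1 = 4.216.
T₁⁴ − T₂⁴ = 4.26×10^11 − 1.23×10^10 = 4.14×10^11 K⁴.
q = 5.67×10⁻⁸ × 4.14×10^11 / 4.216 = 5570 W/m².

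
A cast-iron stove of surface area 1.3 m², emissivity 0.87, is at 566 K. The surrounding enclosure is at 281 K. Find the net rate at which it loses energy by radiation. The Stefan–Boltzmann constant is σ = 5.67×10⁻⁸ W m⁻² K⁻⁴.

Q = εσA(T⁴ − T_s⁴). T⁴ − T_s⁴ = (566)⁴ − (281)⁴ = 1.03×10^11 − 6.23×10^9 = 9.64×10^10 K⁴.
Q = 0.87 × 5.67×10⁻⁸ × 1.30 × 9.64×10^10 = 6180 W.

Q ≈ 6180 W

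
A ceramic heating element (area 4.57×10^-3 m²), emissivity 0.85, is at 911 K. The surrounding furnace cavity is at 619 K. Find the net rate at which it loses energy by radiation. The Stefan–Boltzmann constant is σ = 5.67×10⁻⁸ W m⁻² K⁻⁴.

Q = εσA(T⁴ − T_s⁴). T⁴ − T_s⁴ = (911)⁴ − (619)⁴ = 6.89×10^11 − 1.47×10^11 = 5.42×10^11 K⁴.
Q = 0.85 × 5.67×10⁻⁸ × 4.57×10^-3 × 5.42×10^11 = 119 W.

Q ≈ 119 W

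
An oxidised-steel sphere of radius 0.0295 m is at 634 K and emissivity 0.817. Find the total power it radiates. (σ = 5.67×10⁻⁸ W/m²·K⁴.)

P ≈ 81.8 W

A = 4πr² = 4π × (0.0295)² = 0.0109 m².
P = εσAT⁴ = 0.817 × 5.67×10⁻⁸ × 0.0109 × (634)⁴ = 0.817 × 5.67×10⁻⁸ × 0.0109 × 1.62×10^11.
P = 81.8 W.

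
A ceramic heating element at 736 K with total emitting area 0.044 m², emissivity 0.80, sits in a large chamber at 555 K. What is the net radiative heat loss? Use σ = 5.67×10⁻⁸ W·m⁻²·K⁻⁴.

Q ≈ 396 W

Q = εσA(T⁴ − T_s⁴). T⁴ − T_s⁴ = (736)⁴ − (555)⁴ = 2.93×10^11 − 9.49×10^10 = 1.99×10^11 K⁴.
Q = 0.80 × 5.67×10⁻⁸ × 0.0440 × 1.99×10^11 = 396 W.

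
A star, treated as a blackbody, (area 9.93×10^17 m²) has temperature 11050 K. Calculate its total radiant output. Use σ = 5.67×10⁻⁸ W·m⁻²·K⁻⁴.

P = σAT⁴ = 5.67×10⁻⁸ × 9.93×10^17 × (11050)⁴ = 5.67×10⁻⁸ × 9.93×10^17 × 1.49×10^16.
P = 8.39×10^26 W.

P ≈ 8.39×10^26 W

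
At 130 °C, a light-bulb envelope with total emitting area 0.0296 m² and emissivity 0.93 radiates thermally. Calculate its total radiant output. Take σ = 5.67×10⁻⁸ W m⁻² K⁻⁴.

P ≈ 41.2 W

130 °C = 403 K.
Stefan–Boltzmann: P = εσAT⁴ = 0.93 × 5.67×10⁻⁸ × 0.0296 × (403)⁴ = 0.93 × 5.67×10⁻⁸ × 0.0296 × 2.64×10^10.
P = 41.2 W.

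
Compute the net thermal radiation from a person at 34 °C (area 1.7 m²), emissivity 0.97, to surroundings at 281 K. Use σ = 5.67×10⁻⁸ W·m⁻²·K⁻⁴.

Q ≈ 248 W

Convert: 34 °C = 307 K.
Q = εσA(T⁴ − T_s⁴). T⁴ − T_s⁴ = (307)⁴ − (281)⁴ = 8.88×10^9 − 6.23×10^9 = 2.65×10^9 K⁴.
Q = 0.97 × 5.67×10⁻⁸ × 1.70 × 2.65×10^9 = 248 W.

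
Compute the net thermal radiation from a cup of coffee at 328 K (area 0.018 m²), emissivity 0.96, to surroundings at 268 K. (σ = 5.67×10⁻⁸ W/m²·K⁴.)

Q ≈ 6.29 W

Q = εσA(T⁴ − T_s⁴). T⁴ − T_s⁴ = (328)⁴ − (268)⁴ = 1.16×10^10 − 5.16×10^9 = 6.42×10^9 K⁴.
Q = 0.96 × 5.67×10⁻⁸ × 0.0180 × 6.42×10^9 = 6.29 W.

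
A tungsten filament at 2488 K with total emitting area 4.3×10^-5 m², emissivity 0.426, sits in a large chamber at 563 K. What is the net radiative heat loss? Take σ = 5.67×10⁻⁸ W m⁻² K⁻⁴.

Q = εσA(T⁴ − T_s⁴). T⁴ − T_s⁴ = (2488)⁴ − (563)⁴ = 3.83×10^13 − 1.00×10^11 = 3.82×10^13 K⁴.
Q = 0.426 × 5.67×10⁻⁸ × 4.30×10^-5 × 3.82×10^13 = 39.7 W.

Q ≈ 39.7 W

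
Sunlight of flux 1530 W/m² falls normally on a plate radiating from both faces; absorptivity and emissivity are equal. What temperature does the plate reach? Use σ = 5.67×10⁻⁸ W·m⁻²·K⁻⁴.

T ≈ 341 K

Absorbed flux αS = emitted flux 2εσT⁴ per unit area; with α = ε this gives T = (S/2σ)^(1/4).
T = (1530 / (2 × 5.67×10⁻⁸))^(1/4) = (1.35×10^10)^(1/4).
T = 341 K.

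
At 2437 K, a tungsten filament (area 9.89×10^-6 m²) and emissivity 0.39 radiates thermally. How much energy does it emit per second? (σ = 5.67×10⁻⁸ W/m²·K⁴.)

Stefan–Boltzmann: P = εσAT⁴ = 0.39 × 5.67×10⁻⁸ × 9.89×10^-6 × (2437)⁴ = 0.39 × 5.67×10⁻⁸ × 9.89×10^-6 × 3.53×10^13.
P = 7.71 W.

P ≈ 7.71 W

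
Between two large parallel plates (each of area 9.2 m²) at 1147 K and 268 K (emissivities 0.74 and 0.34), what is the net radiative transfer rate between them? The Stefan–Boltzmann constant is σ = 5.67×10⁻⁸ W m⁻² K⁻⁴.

Q ≈ 2.73×10^5 W

For two large parallel gray plates, q = σ(T₁⁴ − T₂⁴) / (1/ε₁ + 1/ε₂ − 1).
1/ε₁ + 1/ε₂ − 1 = 1/0.74 + 1/0.34 − 1 = 3.293.
T₁⁴ − T₂⁴ = 1.73×10^12 − 5.16×10^9 = 1.73×10^12 K⁴.
q = 5.67×10⁻⁸ × 1.73×10^12 / 3.293 = 29700 W/m².
Q = q·A = 29700 × 9.2 = 2.73×10^5 W.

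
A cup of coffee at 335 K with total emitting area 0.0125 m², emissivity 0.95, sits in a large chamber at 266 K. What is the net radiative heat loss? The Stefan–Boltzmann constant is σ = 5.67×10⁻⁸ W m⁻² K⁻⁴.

Q = εσA(T⁴ − T_s⁴). T⁴ − T_s⁴ = (335)⁴ − (266)⁴ = 1.26×10^10 − 5.01×10^9 = 7.59×10^9 K⁴.
Q = 0.95 × 5.67×10⁻⁸ × 0.0125 × 7.59×10^9 = 5.11 W.

Q ≈ 5.11 W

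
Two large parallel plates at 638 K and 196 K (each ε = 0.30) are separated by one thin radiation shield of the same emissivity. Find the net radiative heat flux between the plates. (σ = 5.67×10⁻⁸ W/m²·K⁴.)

q ≈ 822 W/m²

Each of the 2 gaps contributes resistance (2/ε − 1) = 2/0.30 − 1 = 5.667; total = 11.33.
q = σ(T₁⁴ − T₂⁴) / 11.33 = 5.67×10⁻⁸ × 1.64×10^11 / 11.33 = 822 W/m².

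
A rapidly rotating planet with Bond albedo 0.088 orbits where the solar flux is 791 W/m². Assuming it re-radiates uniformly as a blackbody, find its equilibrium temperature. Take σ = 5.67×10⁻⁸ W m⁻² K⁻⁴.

Power absorbed = (1−a)S·πR²; power emitted = 4πR²σT⁴. Equating and cancelling πR²:
T = ((1−a)S / 4σ)^(1/4) = (721 / (4 × 5.67×10⁻⁸))^(1/4) = (3.18×10^9)^(1/4).
T = 237 K.

T ≈ 237 K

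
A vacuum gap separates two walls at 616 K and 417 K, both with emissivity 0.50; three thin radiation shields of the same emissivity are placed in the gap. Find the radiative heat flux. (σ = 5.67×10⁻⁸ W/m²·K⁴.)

Each of the 4 gaps contributes resistance (2/ε − 1) = 2/0.50 − 1 = 3.000; total = 12.00.
q = σ(T₁⁴ − T₂⁴) / 12.00 = 5.67×10⁻⁸ × 1.14×10^11 / 12.00 = 537 W/m².

q ≈ 537 W/m²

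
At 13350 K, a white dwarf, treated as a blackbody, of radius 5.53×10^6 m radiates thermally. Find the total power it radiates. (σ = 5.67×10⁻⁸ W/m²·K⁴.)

P ≈ 6.92×10^23 W

A = 4πr² = 4π × (5.53×10^6)² = 3.84×10^14 m².
P = σAT⁴ = 5.67×10⁻⁸ × 3.84×10^14 × (13350)⁴ = 5.67×10⁻⁸ × 3.84×10^14 × 3.18×10^16.
P = 6.92×10^23 W.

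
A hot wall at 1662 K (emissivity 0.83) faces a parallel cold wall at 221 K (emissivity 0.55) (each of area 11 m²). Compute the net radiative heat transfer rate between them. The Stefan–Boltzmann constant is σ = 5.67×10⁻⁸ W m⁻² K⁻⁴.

Q ≈ 2.35×10^6 W

For two large parallel gray plates, q = σ(T₁⁴ − T₂⁴) / (1/ε₁ + 1/ε₂ − 1).
1/ε₁ + 1/ε₂ − 1 = 1/0.83 + 1/0.55 − 1 = 2.023.
T₁⁴ − T₂⁴ = 7.63×10^12 − 2.39×10^9 = 7.63×10^12 K⁴.
q = 5.67×10⁻⁸ × 7.63×10^12 / 2.023 = 2.14×10^5 W/m².
Q = q·A = 2.14×10^5 × 11 = 2.35×10^6 W.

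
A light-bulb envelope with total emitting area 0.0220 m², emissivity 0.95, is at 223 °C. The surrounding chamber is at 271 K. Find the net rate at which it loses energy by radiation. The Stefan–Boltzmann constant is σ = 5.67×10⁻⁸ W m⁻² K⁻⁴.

Q ≈ 65.3 W

Convert: 223 °C = 496 K.
Q = εσA(T⁴ − T_s⁴). T⁴ − T_s⁴ = (496)⁴ − (271)⁴ = 6.05×10^10 − 5.39×10^9 = 5.51×10^10 K⁴.
Q = 0.95 × 5.67×10⁻⁸ × 0.0220 × 5.51×10^10 = 65.3 W.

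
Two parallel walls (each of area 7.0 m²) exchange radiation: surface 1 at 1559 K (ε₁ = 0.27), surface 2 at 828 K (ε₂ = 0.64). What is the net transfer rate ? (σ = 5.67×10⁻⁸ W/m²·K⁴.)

For two large parallel gray plates, q = σ(T₁⁴ − T₂⁴) / (1/ε₁ + 1/ε₂ − 1).
1/ε₁ + 1/ε₂ − 1 = 1/0.27 + 1/0.64 − 1 = 4.266.
T₁⁴ − T₂⁴ = 5.91×10^12 − 4.70×10^11 = 5.44×10^12 K⁴.
q = 5.67×10⁻⁸ × 5.44×10^12 / 4.266 = 72300 W/m².
Q = q·A = 72300 × 7.0 = 5.06×10^5 W.

Q ≈ 5.06×10^5 W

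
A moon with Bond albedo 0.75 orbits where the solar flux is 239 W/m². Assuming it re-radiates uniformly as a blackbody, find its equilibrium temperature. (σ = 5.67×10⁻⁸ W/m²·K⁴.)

T ≈ 127 K

Power absorbed = (1−a)S·πR²; power emitted = 4πR²σT⁴. Equating and cancelling πR²:
T = ((1−a)S / 4σ)^(1/4) = (59.8 / (4 × 5.67×10⁻⁸))^(1/4) = (2.63×10^8)^(1/4).
T = 127 K.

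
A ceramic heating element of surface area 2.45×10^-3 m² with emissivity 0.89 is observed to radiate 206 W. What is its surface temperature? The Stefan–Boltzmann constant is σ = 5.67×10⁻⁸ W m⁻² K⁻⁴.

T ≈ 1140 K

From P = εσAT⁴, T = (P / εσA)^(1/4) = (206 / (0.89 × 5.67×10⁻⁸ × 2.45×10^-3))^(1/4).
T = (1.67×10^12)^(1/4) = 1140 K.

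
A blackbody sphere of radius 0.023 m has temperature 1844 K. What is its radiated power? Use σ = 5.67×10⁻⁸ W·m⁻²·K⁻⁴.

P ≈ 4360 W

A = 4πr² = 4π × (0.023)² = 6.65×10^-3 m².
P = σAT⁴ = 5.67×10⁻⁸ × 6.65×10^-3 × (1844)⁴ = 5.67×10⁻⁸ × 6.65×10^-3 × 1.16×10^13.
P = 4360 W.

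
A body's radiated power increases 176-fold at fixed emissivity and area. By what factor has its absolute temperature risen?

P ∝ T⁴ ⇒ T ∝ P^(1/4), so T scales by (176)^(1/4) = 3.64.

factor ≈ 3.64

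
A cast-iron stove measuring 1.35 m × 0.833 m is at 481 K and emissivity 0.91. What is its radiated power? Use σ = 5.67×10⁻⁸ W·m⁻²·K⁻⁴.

A = 1.35 × 0.833 = 1.12 m².
P = εσAT⁴ = 0.91 × 5.67×10⁻⁸ × 1.12 × (481)⁴ = 0.91 × 5.67×10⁻⁸ × 1.12 × 5.35×10^10.
P = 3110 W.

P ≈ 3110 W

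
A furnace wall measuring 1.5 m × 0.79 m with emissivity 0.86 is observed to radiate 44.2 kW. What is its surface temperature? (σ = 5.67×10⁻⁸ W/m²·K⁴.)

T ≈ 935 K

A = 1.5 × 0.79 = 1.19 m².
From P = εσAT⁴, T = (P / εσA)^(1/4) = (44200 / (0.86 × 5.67×10⁻⁸ × 1.19))^(1/4).
T = (7.65×10^11)^(1/4) = 935 K.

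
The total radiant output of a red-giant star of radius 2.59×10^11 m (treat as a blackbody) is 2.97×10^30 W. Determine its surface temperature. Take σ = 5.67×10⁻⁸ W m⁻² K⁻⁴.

T ≈ 2810 K

A = 4πr² = 4π × (2.59×10^11)² = 8.43×10^23 m².
From P = σAT⁴, T = (P / σA)^(1/4) = (2.97×10^30 / (5.67×10⁻⁸ × 8.43×10^23))^(1/4).
T = (6.21×10^13)^(1/4) = 2810 K.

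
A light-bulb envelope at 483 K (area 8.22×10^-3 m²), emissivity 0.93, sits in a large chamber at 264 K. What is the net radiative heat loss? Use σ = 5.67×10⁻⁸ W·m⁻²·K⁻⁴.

Q ≈ 21.5 W

Q = εσA(T⁴ − T_s⁴). T⁴ − T_s⁴ = (483)⁴ − (264)⁴ = 5.44×10^10 − 4.86×10^9 = 4.96×10^10 K⁴.
Q = 0.93 × 5.67×10⁻⁸ × 8.22×10^-3 × 4.96×10^10 = 21.5 W.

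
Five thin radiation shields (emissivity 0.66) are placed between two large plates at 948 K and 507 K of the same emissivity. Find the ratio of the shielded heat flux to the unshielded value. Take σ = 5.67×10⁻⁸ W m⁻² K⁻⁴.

ratio ≈ 0.167

With N identical shields there are N+1 = 6 gaps in series, each with the same radiative resistance, so the flux falls to 1/(N+1) of its unshielded value.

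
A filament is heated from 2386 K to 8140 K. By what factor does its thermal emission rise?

ratio ≈ 135

P ∝ T⁴, so the ratio is (8140/2386)⁴ = (3.412)⁴ = 135.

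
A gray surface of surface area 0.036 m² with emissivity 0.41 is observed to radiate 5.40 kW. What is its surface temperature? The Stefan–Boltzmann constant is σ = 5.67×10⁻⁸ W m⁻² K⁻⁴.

T ≈ 1590 K

From P = εσAT⁴, T = (P / εσA)^(1/4) = (5400 / (0.41 × 5.67×10⁻⁸ × 0.0360))^(1/4).
T = (6.45×10^12)^(1/4) = 1590 K.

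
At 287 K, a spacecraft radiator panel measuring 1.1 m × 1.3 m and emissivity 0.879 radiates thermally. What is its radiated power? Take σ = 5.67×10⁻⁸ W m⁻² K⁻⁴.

A = 1.1 × 1.3 = 1.43 m².
P = εσAT⁴ = 0.879 × 5.67×10⁻⁸ × 1.43 × (287)⁴ = 0.879 × 5.67×10⁻⁸ × 1.43 × 6.78×10^9.
P = 484 W.

P ≈ 484 W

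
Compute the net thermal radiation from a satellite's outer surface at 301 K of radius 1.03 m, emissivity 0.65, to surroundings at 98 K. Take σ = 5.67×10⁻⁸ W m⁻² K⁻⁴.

A = 4πr² = 4π × (1.03)² = 13.3 m².
Q = εσA(T⁴ − T_s⁴). T⁴ − T_s⁴ = (301)⁴ − (98)⁴ = 8.21×10^9 − 9.22×10^7 = 8.12×10^9 K⁴.
Q = 0.65 × 5.67×10⁻⁸ × 13.3 × 8.12×10^9 = 3990 W.

Q ≈ 3990 W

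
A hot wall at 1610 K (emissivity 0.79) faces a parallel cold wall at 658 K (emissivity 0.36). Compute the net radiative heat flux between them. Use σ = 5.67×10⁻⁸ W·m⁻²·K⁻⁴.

q ≈ 1.22×10^5 W/m²

For two large parallel gray plates, q = σ(T₁⁴ − T₂⁴) / (1/ε₁ + 1/ε₂ − 1).
1/ε₁ + 1/ε₂ − 1 = 1/0.79 + 1/0.36 − 1 = 3.044.
T₁⁴ − T₂⁴ = 6.72×10^12 − 1.87×10^11 = 6.53×10^12 K⁴.
q = 5.67×10⁻⁸ × 6.53×10^12 / 3.044 = 1.22×10^5 W/m².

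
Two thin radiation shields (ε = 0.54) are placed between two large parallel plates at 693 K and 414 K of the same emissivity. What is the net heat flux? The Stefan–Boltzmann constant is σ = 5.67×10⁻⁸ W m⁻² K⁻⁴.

q ≈ 1410 W/m²

Each of the 3 gaps contributes resistance (2/ε − 1) = 2/0.54 − 1 = 2.704; total = 8.111.
q = σ(T₁⁴ − T₂⁴) / 8.111 = 5.67×10⁻⁸ × 2.01×10^11 / 8.111 = 1410 W/m².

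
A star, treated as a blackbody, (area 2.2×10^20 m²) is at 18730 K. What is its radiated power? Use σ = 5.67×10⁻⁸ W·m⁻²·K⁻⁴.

P ≈ 1.54×10^30 W

P = σAT⁴ = 5.67×10⁻⁸ × 2.20×10^20 × (18730)⁴ = 5.67×10⁻⁸ × 2.20×10^20 × 1.23×10^17.
P = 1.54×10^30 W.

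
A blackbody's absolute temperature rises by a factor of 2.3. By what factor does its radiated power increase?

factor ≈ 28.0

P ∝ T⁴, so the power scales as (2.3)⁴ = 28.0.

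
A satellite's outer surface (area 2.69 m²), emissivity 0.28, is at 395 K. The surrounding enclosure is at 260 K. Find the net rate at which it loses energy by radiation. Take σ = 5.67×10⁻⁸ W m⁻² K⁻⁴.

Q = εσA(T⁴ − T_s⁴). T⁴ − T_s⁴ = (395)⁴ − (260)⁴ = 2.43×10^10 − 4.57×10^9 = 1.98×10^10 K⁴.
Q = 0.28 × 5.67×10⁻⁸ × 2.69 × 1.98×10^10 = 844 W.

Q ≈ 844 W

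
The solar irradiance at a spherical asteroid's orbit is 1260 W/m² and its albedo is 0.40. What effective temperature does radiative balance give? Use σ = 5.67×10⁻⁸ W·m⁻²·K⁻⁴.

T ≈ 240 K

Power absorbed = (1−a)S·πR²; power emitted = 4πR²σT⁴. Equating and cancelling πR²:
T = ((1−a)S / 4σ)^(1/4) = (756 / (4 × 5.67×10⁻⁸))^(1/4) = (3.33×10^9)^(1/4).
T = 240 K.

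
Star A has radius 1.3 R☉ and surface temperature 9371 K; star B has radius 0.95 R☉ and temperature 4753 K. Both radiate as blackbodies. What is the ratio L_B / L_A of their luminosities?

L = 4πR²σT⁴ ∝ R²T⁴, so L_B/L_A = (0.95/1.3)² × (4753/9371)⁴ = 0.534 × 0.0662 = 0.0353.

L_B/L_A ≈ 0.0353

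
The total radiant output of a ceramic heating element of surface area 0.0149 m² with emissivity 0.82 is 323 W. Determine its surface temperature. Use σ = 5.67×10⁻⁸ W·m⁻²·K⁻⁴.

From P = εσAT⁴, T = (P / εσA)^(1/4) = (323 / (0.82 × 5.67×10⁻⁸ × 0.0149))^(1/4).
T = (4.66×10^11)^(1/4) = 826 K.

T ≈ 826 K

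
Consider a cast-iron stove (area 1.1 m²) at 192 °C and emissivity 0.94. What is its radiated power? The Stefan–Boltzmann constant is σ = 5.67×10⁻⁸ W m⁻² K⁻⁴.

P ≈ 2740 W

192 °C = 465 K.
Stefan–Boltzmann: P = εσAT⁴ = 0.94 × 5.67×10⁻⁸ × 1.10 × (465)⁴ = 0.94 × 5.67×10⁻⁸ × 1.10 × 4.68×10^10.
P = 2740 W.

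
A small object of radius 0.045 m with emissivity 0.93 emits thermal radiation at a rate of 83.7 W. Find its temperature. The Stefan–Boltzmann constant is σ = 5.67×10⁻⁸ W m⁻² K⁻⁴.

T ≈ 500 K

A = 4πr² = 4π × (0.045)² = 0.0254 m².
From P = εσAT⁴, T = (P / εσA)^(1/4) = (83.7 / (0.93 × 5.67×10⁻⁸ × 0.0254))^(1/4).
T = (6.24×10^10)^(1/4) = 500 K.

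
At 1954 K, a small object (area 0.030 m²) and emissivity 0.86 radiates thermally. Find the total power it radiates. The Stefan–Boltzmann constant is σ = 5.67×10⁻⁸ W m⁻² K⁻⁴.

P ≈ 21300 W

Stefan–Boltzmann: P = εσAT⁴ = 0.86 × 5.67×10⁻⁸ × 0.0300 × (1954)⁴ = 0.86 × 5.67×10⁻⁸ × 0.0300 × 1.46×10^13.
P = 21300 W.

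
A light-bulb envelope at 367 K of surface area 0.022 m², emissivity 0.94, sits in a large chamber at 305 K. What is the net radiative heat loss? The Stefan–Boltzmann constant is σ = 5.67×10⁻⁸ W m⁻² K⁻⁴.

Q ≈ 11.1 W

Q = εσA(T⁴ − T_s⁴). T⁴ − T_s⁴ = (367)⁴ − (305)⁴ = 1.81×10^10 − 8.65×10^9 = 9.49×10^9 K⁴.
Q = 0.94 × 5.67×10⁻⁸ × 0.0220 × 9.49×10^9 = 11.1 W.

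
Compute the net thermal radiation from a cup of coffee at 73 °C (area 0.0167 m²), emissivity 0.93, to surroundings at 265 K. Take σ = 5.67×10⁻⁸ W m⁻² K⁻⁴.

Q ≈ 8.28 W

Convert: 73 °C = 346 K.
Q = εσA(T⁴ − T_s⁴). T⁴ − T_s⁴ = (346)⁴ − (265)⁴ = 1.43×10^10 − 4.93×10^9 = 9.40×10^9 K⁴.
Q = 0.93 × 5.67×10⁻⁸ × 0.0167 × 9.40×10^9 = 8.28 W.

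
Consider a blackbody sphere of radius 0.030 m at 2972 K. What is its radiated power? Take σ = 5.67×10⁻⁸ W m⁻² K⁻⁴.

P ≈ 50000 W

A = 4πr² = 4π × (0.030)² = 0.0113 m².
P = σAT⁴ = 5.67×10⁻⁸ × 0.0113 × (2972)⁴ = 5.67×10⁻⁸ × 0.0113 × 7.80×10^13.
P = 50000 W.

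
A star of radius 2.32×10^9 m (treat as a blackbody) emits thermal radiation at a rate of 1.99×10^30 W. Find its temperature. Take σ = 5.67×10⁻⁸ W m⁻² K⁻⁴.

A = 4πr² = 4π × (2.32×10^9)² = 6.76×10^19 m².
From P = σAT⁴, T = (P / σA)^(1/4) = (1.99×10^30 / (5.67×10⁻⁸ × 6.76×10^19))^(1/4).
T = (5.19×10^17)^(1/4) = 26800 K.

T ≈ 26800 K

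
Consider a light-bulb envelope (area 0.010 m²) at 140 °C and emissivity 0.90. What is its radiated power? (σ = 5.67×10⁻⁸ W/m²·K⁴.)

P ≈ 14.8 W

140 °C = 413 K.
P = εσAT⁴ = 0.90 × 5.67×10⁻⁸ × 0.0100 × (413)⁴ = 0.90 × 5.67×10⁻⁸ × 0.0100 × 2.91×10^10.
P = 14.8 W.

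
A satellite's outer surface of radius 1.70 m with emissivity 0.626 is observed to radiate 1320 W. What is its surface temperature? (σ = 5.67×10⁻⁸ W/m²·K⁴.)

T ≈ 179 K

A = 4πr² = 4π × (1.70)² = 36.3 m².
From P = εσAT⁴, T = (P / εσA)^(1/4) = (1320 / (0.626 × 5.67×10⁻⁸ × 36.3))^(1/4).
T = (1.02×10^9)^(1/4) = 179 K.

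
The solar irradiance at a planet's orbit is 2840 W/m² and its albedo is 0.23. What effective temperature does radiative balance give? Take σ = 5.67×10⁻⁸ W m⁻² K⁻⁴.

T ≈ 313 K

Power absorbed = (1−a)S·πR²; power emitted = 4πR²σT⁴. Equating and cancelling πR²:
T = ((1−a)S / 4σ)^(1/4) = (2190 / (4 × 5.67×10⁻⁸))^(1/4) = (9.64×10^9)^(1/4).
T = 313 K.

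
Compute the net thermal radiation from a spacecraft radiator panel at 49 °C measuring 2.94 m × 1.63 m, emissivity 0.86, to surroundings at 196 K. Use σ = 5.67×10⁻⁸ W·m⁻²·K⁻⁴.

Q ≈ 2170 W

A = 2.94 × 1.63 = 4.79 m².
Convert: 49 °C = 322 K.
Q = εσA(T⁴ − T_s⁴). T⁴ − T_s⁴ = (322)⁴ − (196)⁴ = 1.08×10^10 − 1.48×10^9 = 9.27×10^9 K⁴.
Q = 0.86 × 5.67×10⁻⁸ × 4.79 × 9.27×10^9 = 2170 W.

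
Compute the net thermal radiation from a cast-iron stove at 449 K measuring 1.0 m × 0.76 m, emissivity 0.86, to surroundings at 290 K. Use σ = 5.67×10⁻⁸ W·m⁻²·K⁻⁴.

A = 1.0 × 0.76 = 0.760 m².
Q = εσA(T⁴ − T_s⁴). T⁴ − T_s⁴ = (449)⁴ − (290)⁴ = 4.06×10^10 − 7.07×10^9 = 3.36×10^10 K⁴.
Q = 0.86 × 5.67×10⁻⁸ × 0.760 × 3.36×10^10 = 1240 W.

Q ≈ 1240 W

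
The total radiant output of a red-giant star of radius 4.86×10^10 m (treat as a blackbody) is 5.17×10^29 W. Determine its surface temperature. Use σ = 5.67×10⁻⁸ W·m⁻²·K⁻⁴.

A = 4πr² = 4π × (4.86×10^10)² = 2.97×10^22 m².
From P = σAT⁴, T = (P / σA)^(1/4) = (5.17×10^29 / (5.67×10⁻⁸ × 2.97×10^22))^(1/4).
T = (3.07×10^14)^(1/4) = 4190 K.

T ≈ 4190 K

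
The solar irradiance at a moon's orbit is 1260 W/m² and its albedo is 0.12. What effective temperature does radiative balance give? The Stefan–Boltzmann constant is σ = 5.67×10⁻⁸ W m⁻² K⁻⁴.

Power absorbed = (1−a)S·πR²; power emitted = 4πR²σT⁴. Equating and cancelling πR²:
T = ((1−a)S / 4σ)^(1/4) = (1110 / (4 × 5.67×10⁻⁸))^(1/4) = (4.89×10^9)^(1/4).
T = 264 K.

T ≈ 264 K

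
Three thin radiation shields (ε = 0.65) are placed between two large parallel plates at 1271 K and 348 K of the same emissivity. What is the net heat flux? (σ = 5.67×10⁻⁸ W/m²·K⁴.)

q ≈ 17700 W/m²

Each of the 4 gaps contributes resistance (2/ε − 1) = 2/0.65 − 1 = 2.077; total = 8.308.
q = σ(T₁⁴ − T₂⁴) / 8.308 = 5.67×10⁻⁸ × 2.59×10^12 / 8.308 = 17700 W/m².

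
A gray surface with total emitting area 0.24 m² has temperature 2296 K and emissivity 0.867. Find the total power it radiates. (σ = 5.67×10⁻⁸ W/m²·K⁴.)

Stefan–Boltzmann: P = εσAT⁴ = 0.867 × 5.67×10⁻⁸ × 0.240 × (2296)⁴ = 0.867 × 5.67×10⁻⁸ × 0.240 × 2.78×10^13.
P = 3.28×10^5 W.

P ≈ 3.28×10^5 W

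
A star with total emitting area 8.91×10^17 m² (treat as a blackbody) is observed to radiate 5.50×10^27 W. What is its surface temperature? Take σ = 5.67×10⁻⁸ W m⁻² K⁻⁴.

T ≈ 18200 K

From P = σAT⁴, T = (P / σA)^(1/4) = (5.50×10^27 / (5.67×10⁻⁸ × 8.91×10^17))^(1/4).
T = (1.09×10^17)^(1/4) = 18200 K.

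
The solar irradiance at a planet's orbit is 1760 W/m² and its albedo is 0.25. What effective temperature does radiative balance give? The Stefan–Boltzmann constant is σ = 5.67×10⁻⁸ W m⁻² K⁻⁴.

Power absorbed = (1−a)S·πR²; power emitted = 4πR²σT⁴. Equating and cancelling πR²:
T = ((1−a)S / 4σ)^(1/4) = (1320 / (4 × 5.67×10⁻⁸))^(1/4) = (5.82×10^9)^(1/4).
T = 276 K.

T ≈ 276 K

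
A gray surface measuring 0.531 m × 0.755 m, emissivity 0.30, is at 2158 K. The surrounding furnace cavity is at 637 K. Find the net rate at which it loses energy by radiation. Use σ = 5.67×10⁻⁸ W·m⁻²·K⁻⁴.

Q ≈ 1.47×10^5 W

A = 0.531 × 0.755 = 0.401 m².
Q = εσA(T⁴ − T_s⁴). T⁴ − T_s⁴ = (2158)⁴ − (637)⁴ = 2.17×10^13 − 1.65×10^11 = 2.15×10^13 K⁴.
Q = 0.30 × 5.67×10⁻⁸ × 0.401 × 2.15×10^13 = 1.47×10^5 W.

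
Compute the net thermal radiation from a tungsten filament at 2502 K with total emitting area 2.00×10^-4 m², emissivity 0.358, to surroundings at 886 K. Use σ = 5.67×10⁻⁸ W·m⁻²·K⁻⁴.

Q ≈ 157 W

Q = εσA(T⁴ − T_s⁴). T⁴ − T_s⁴ = (2502)⁴ − (886)⁴ = 3.92×10^13 − 6.16×10^11 = 3.86×10^13 K⁴.
Q = 0.358 × 5.67×10⁻⁸ × 2.00×10^-4 × 3.86×10^13 = 157 W.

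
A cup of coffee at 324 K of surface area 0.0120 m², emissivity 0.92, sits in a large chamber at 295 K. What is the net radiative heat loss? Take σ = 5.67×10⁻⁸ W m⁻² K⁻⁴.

Q ≈ 2.16 W

Q = εσA(T⁴ − T_s⁴). T⁴ − T_s⁴ = (324)⁴ − (295)⁴ = 1.10×10^10 − 7.57×10^9 = 3.45×10^9 K⁴.
Q = 0.92 × 5.67×10⁻⁸ × 0.0120 × 3.45×10^9 = 2.16 W.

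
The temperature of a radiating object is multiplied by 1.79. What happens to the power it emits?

P ∝ T⁴, so the power scales as (1.79)⁴ = 10.3.

factor ≈ 10.3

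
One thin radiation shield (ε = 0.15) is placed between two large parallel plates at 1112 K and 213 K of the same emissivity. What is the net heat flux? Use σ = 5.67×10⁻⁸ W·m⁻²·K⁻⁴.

Each of the 2 gaps contributes resistance (2/ε − 1) = 2/0.15 − 1 = 12.33; total = 24.67.
q = σ(T₁⁴ − T₂⁴) / 24.67 = 5.67×10⁻⁸ × 1.53×10^12 / 24.67 = 3510 W/m².

q ≈ 3510 W/m²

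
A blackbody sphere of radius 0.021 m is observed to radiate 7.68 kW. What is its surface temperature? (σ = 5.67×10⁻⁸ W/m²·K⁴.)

A = 4πr² = 4π × (0.021)² = 5.54×10^-3 m².
From P = σAT⁴, T = (P / σA)^(1/4) = (7680 / (5.67×10⁻⁸ × 5.54×10^-3))^(1/4).
T = (2.44×10^13)^(1/4) = 2220 K.

T ≈ 2220 K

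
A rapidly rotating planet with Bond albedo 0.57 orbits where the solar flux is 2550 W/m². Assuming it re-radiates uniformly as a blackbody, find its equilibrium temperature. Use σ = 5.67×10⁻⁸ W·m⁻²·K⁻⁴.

T ≈ 264 K

Power absorbed = (1−a)S·πR²; power emitted = 4πR²σT⁴. Equating and cancelling πR²:
T = ((1−a)S / 4σ)^(1/4) = (1100 / (4 × 5.67×10⁻⁸))^(1/4) = (4.83×10^9)^(1/4).
T = 264 K.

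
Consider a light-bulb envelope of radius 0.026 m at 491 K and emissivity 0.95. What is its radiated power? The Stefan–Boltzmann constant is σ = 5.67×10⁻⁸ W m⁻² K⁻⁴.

A = 4πr² = 4π × (0.026)² = 8.49×10^-3 m².
P = εσAT⁴ = 0.95 × 5.67×10⁻⁸ × 8.49×10^-3 × (491)⁴ = 0.95 × 5.67×10⁻⁸ × 8.49×10^-3 × 5.81×10^10.
P = 26.6 W.

P ≈ 26.6 W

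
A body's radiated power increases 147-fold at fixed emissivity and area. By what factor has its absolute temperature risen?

factor ≈ 3.48

P ∝ T⁴ ⇒ T ∝ P^(1/4), so T scales by (147)^(1/4) = 3.48.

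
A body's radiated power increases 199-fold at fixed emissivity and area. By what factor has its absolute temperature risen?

P ∝ T⁴ ⇒ T ∝ P^(1/4), so T scales by (199)^(1/4) = 3.76.

factor ≈ 3.76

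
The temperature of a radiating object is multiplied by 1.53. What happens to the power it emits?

factor ≈ 5.48

P ∝ T⁴, so the power scales as (1.53)⁴ = 5.48.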